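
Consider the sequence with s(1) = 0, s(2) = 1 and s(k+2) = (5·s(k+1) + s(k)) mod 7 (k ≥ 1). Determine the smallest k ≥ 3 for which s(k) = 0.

s(1) = 0, s(2) = 1, s(3) = 5, s(4) = 5, s(5) = 2, s(6) = 1, s(7) = 0, s(8) = 1.
Since (s(7), s(8)) = (s(1), s(2)) = (0, 1) (two consecutive terms determine the rest), the sequence is periodic with period 6.
The value 0 next appears (with k ≥ 3) at s(7).

7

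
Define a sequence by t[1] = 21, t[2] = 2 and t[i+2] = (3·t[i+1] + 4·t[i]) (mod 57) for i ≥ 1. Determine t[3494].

Computing terms: t[1] = 21,  t[2] = 2,  t[3] = 33,  t[4] = 50,  t[5] = 54,  t[6] = 20,  t[7] = 48,  t[8] = 53,  t[9] = 9,  t[10] = 11,  t[11] = 12,  t[12] = 23,  t[13] = 3,  t[14] = 44,  t[15] = 30,  t[16] = 38,  t[17] = 6,  t[18] = 56,  t[19] = 21,  t[20] = 2.
Since (t[19], t[20]) = (t[1], t[2]) = (21, 2) (two consecutive terms determine the rest), the sequence is periodic with period 18.
(3494 - 1) mod 18 = 1, so t[3494] = t[2] = 2.

2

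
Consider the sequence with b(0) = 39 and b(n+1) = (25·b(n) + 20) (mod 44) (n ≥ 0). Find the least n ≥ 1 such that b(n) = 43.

We have b(0) = 39, b(1) = 27, b(2) = 35, b(3) = 15, b(4) = 43, b(5) = 39.
The sequence repeats with period 5.
The value 43 first appears (with n ≥ 1) at b(4).

4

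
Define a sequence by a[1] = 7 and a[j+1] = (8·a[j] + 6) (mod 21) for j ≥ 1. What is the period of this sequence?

14

Computing terms: a[1] = 7; a[2] = 20; a[3] = 19; a[4] = 11; a[5] = 10; a[6] = 2; a[7] = 1; a[8] = 14; a[9] = 13; a[10] = 5; a[11] = 4; a[12] = 17; a[13] = 16; a[14] = 8; a[15] = 7.
Since a[15] = a[1] = 7, the sequence is periodic with period 14.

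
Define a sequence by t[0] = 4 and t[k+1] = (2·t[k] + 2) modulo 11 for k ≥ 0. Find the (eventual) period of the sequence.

We have t[0] = 4, t[1] = 10, t[2] = 0, t[3] = 2, t[4] = 6, t[5] = 3, t[6] = 8, t[7] = 7, t[8] = 5, t[9] = 1, t[10] = 4.
The sequence repeats with period 10.

10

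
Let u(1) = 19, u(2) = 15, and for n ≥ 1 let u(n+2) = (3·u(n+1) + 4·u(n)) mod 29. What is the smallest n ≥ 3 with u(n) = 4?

u(1) = 19, u(2) = 15, u(3) = 5, u(4) = 17, u(5) = 13, u(6) = 20, u(7) = 25, u(8) = 10, u(9) = 14, u(10) = 24, u(11) = 12, u(12) = 16, u(13) = 9, u(14) = 4, u(15) = 19, u(16) = 15.
The sequence repeats with period 14.
The value 4 first appears (with n ≥ 3) at u(14).

14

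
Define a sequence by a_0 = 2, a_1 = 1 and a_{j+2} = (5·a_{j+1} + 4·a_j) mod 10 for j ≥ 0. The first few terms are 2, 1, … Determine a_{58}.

3

Listing terms: a_0 = 2, a_1 = 1, a_2 = 3, a_3 = 9, a_4 = 7, a_5 = 1, a_6 = 3.
Since (a_5, a_6) = (a_1, a_2) = (1, 3) (two consecutive terms determine the rest), the sequence is eventually periodic: after a pre-period of length 1 it cycles with period 4.
For j ≥ 1, a_j depends only on (j - 1) mod 4. (58 - 1) mod 4 = 1, so a_{58} = a_2 = 3.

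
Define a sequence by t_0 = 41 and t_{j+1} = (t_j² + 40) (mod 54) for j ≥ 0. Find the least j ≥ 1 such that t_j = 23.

3

Listing terms: t_0 = 41,  t_1 = 47,  t_2 = 35,  t_3 = 23,  t_4 = 29,  t_5 = 17,  t_6 = 5,  t_7 = 11,  t_8 = 53,  t_9 = 41.
The sequence repeats with period 9.
The value 23 first appears (with j ≥ 1) at t_3.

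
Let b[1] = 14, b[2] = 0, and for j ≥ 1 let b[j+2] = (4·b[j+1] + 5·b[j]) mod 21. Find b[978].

Computing terms: b[1] = 14,  b[2] = 0,  b[3] = 7,  b[4] = 7,  b[5] = 0,  b[6] = 14,  b[7] = 14,  b[8] = 0.
The sequence repeats with period 6.
So b[978] = b[1 + ((978-1) mod 6)] = b[6] = 14.

14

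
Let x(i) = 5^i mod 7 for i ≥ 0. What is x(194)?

We have x(0) = 1; x(1) = 5; x(2) = 4; x(3) = 6; x(4) = 2; x(5) = 3; x(6) = 1.
Since x(6) = x(0) = 1, the sequence is periodic with period 6.
So x(194) = x(0 + ((194-0) mod 6)) = x(2) = 4.

4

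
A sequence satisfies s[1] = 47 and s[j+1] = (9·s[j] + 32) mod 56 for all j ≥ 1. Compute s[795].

39

s[1] = 47,  s[2] = 7,  s[3] = 39,  s[4] = 47.
Since s[4] = s[1] = 47, the sequence is periodic with period 3.
So s[795] = s[1 + ((795-1) mod 3)] = s[3] = 39.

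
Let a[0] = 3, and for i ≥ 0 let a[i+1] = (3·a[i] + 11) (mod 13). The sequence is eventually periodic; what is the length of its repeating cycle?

Computing terms: a[0] = 3,  a[1] = 7,  a[2] = 6,  a[3] = 3.
The sequence repeats with period 3.

3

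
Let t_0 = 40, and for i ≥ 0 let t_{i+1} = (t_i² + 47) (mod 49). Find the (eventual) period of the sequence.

t_0 = 40,  t_1 = 30,  t_2 = 16,  t_3 = 9,  t_4 = 30.
Since t_4 = t_1 = 30, the sequence is eventually periodic: after a pre-period of length 1 it cycles with period 3.

3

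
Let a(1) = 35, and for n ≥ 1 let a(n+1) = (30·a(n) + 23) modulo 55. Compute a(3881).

13

We have a(1) = 35; a(2) = 28; a(3) = 38; a(4) = 8; a(5) = 43; a(6) = 48; a(7) = 33; a(8) = 23; a(9) = 53; a(10) = 18; a(11) = 13; a(12) = 28.
Since a(12) = a(2) = 28, the sequence is eventually periodic: after a pre-period of length 1 it cycles with period 10.
For n ≥ 2, a(n) depends only on (n - 2) mod 10. (3881 - 2) mod 10 = 9, so a(3881) = a(11) = 13.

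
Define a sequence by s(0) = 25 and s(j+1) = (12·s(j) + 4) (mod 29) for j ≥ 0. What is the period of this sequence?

4

We have s(0) = 25; s(1) = 14; s(2) = 27; s(3) = 9; s(4) = 25.
Since s(4) = s(0) = 25, the sequence is periodic with period 4.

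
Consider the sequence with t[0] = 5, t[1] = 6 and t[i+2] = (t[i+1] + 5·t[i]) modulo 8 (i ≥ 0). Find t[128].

3

We have t[0] = 5, t[1] = 6, t[2] = 7, t[3] = 5, t[4] = 0, t[5] = 1, t[6] = 1, t[7] = 6, t[8] = 3, t[9] = 1, t[10] = 0, t[11] = 5, t[12] = 5, t[13] = 6.
Since (t[12], t[13]) = (t[0], t[1]) = (5, 6) (two consecutive terms determine the rest), the sequence is periodic with period 12.
So t[128] = t[0 + ((128-0) mod 12)] = t[8] = 3.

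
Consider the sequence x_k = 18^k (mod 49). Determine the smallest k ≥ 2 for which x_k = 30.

We have x_1 = 18; x_2 = 30; x_3 = 1; x_4 = 18.
Since x_4 = x_1 = 18, the sequence is periodic with period 3.
The value 30 first appears (with k ≥ 2) at x_2.

2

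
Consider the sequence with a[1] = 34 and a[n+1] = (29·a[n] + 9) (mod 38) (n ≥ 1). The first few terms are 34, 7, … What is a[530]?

Listing terms: a[1] = 34; a[2] = 7; a[3] = 22; a[4] = 1; a[5] = 0; a[6] = 9; a[7] = 4; a[8] = 11; a[9] = 24; a[10] = 21; a[11] = 10; a[12] = 33; a[13] = 16; a[14] = 17; a[15] = 8; a[16] = 13; a[17] = 6; a[18] = 31; a[19] = 34.
The sequence repeats with period 18.
So a[530] = a[1 + ((530-1) mod 18)] = a[8] = 11.

11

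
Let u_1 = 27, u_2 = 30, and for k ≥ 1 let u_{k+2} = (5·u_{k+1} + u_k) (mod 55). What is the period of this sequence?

u_1 = 27, u_2 = 30, u_3 = 12, u_4 = 35, u_5 = 22, u_6 = 35, u_7 = 32, u_8 = 30, u_9 = 17, u_{10} = 5, u_{11} = 42, u_{12} = 50, u_{13} = 17, u_{14} = 25, u_{15} = 32, u_{16} = 20, u_{17} = 22, u_{18} = 20, u_{19} = 12, u_{20} = 25, u_{21} = 27, u_{22} = 50, u_{23} = 2, u_{24} = 5, u_{25} = 27, u_{26} = 30.
The sequence repeats with period 24.

24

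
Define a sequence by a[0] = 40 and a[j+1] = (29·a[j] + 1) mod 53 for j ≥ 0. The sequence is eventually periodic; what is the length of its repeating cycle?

Computing terms: a[0] = 40; a[1] = 48; a[2] = 15; a[3] = 12; a[4] = 31; a[5] = 52; a[6] = 25; a[7] = 37; a[8] = 14; a[9] = 36; a[10] = 38; a[11] = 43; a[12] = 29; a[13] = 47; a[14] = 39; a[15] = 19; a[16] = 22; a[17] = 3; a[18] = 35; a[19] = 9; a[20] = 50; a[21] = 20; a[22] = 51; a[23] = 49; a[24] = 44; a[25] = 5; a[26] = 40.
Since a[26] = a[0] = 40, the sequence is periodic with period 26.

26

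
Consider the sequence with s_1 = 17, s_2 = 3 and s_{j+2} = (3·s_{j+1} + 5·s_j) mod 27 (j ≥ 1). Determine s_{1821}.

14

We have s_1 = 17,  s_2 = 3,  s_3 = 13,  s_4 = 0,  s_5 = 11,  s_6 = 6,  s_7 = 19,  s_8 = 6,  s_9 = 5,  s_{10} = 18,  s_{11} = 25,  s_{12} = 3,  s_{13} = 26,  s_{14} = 12,  s_{15} = 4,  s_{16} = 18,  s_{17} = 20,  s_{18} = 15,  s_{19} = 10,  s_{20} = 24,  s_{21} = 14,  s_{22} = 0,  s_{23} = 16,  s_{24} = 21,  s_{25} = 8,  s_{26} = 21,  s_{27} = 22,  s_{28} = 9,  s_{29} = 2,  s_{30} = 24,  s_{31} = 1,  s_{32} = 15,  s_{33} = 23,  s_{34} = 9,  s_{35} = 7,  s_{36} = 12,  s_{37} = 17,  s_{38} = 3.
The sequence repeats with period 36.
So s_{1821} = s_{1 + ((1821-1) mod 36)} = s_{21} = 14.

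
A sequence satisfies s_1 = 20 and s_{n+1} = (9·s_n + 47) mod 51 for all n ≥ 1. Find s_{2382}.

Listing terms: s_1 = 20, s_2 = 23, s_3 = 50, s_4 = 38, s_5 = 32, s_6 = 29, s_7 = 2, s_8 = 14, s_9 = 20.
Since s_9 = s_1 = 20, the sequence is periodic with period 8.
(2382 - 1) mod 8 = 5, so s_{2382} = s_6 = 29.

29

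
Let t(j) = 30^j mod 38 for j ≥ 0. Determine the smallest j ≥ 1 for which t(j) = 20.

Listing terms: t(0) = 1; t(1) = 30; t(2) = 26; t(3) = 20; t(4) = 30.
Since t(4) = t(1) = 30, the sequence is eventually periodic: after a pre-period of length 1 it cycles with period 3.
The value 20 first appears (with j ≥ 1) at t(3).

3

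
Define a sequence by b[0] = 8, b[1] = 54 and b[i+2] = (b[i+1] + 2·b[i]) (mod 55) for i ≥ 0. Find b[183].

13

Listing terms: b[0] = 8,  b[1] = 54,  b[2] = 15,  b[3] = 13,  b[4] = 43,  b[5] = 14,  b[6] = 45,  b[7] = 18,  b[8] = 53,  b[9] = 34,  b[10] = 30,  b[11] = 43,  b[12] = 48,  b[13] = 24,  b[14] = 10,  b[15] = 3,  b[16] = 23,  b[17] = 29,  b[18] = 20,  b[19] = 23,  b[20] = 8,  b[21] = 54.
Since (b[20], b[21]) = (b[0], b[1]) = (8, 54) (two consecutive terms determine the rest), the sequence is periodic with period 20.
(183 - 0) mod 20 = 3, so b[183] = b[3] = 13.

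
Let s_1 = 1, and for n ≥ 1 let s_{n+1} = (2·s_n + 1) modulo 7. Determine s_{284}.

3

Computing terms: s_1 = 1, s_2 = 3, s_3 = 0, s_4 = 1.
The sequence repeats with period 3.
(284 - 1) mod 3 = 1, so s_{284} = s_2 = 3.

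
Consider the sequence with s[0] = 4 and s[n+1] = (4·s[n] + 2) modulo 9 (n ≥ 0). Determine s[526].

6

Listing terms: s[0] = 4,  s[1] = 0,  s[2] = 2,  s[3] = 1,  s[4] = 6,  s[5] = 8,  s[6] = 7,  s[7] = 3,  s[8] = 5,  s[9] = 4.
Since s[9] = s[0] = 4, the sequence is periodic with period 9.
So s[526] = s[0 + ((526-0) mod 9)] = s[4] = 6.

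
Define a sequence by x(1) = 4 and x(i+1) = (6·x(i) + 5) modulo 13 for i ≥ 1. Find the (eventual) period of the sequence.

12

Listing terms: x(1) = 4; x(2) = 3; x(3) = 10; x(4) = 0; x(5) = 5; x(6) = 9; x(7) = 7; x(8) = 8; x(9) = 1; x(10) = 11; x(11) = 6; x(12) = 2; x(13) = 4.
The sequence repeats with period 12.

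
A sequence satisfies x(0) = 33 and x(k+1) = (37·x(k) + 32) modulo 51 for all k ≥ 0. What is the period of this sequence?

Computing terms: x(0) = 33, x(1) = 29, x(2) = 34, x(3) = 15, x(4) = 26, x(5) = 25, x(6) = 39, x(7) = 47, x(8) = 37, x(9) = 24, x(10) = 2, x(11) = 4, x(12) = 27, x(13) = 11, x(14) = 31, x(15) = 6, x(16) = 50, x(17) = 46, x(18) = 0, x(19) = 32, x(20) = 43, x(21) = 42, x(22) = 5, x(23) = 13, x(24) = 3, x(25) = 41, x(26) = 19, x(27) = 21, x(28) = 44, x(29) = 28, x(30) = 48, x(31) = 23, x(32) = 16, x(33) = 12, x(34) = 17, x(35) = 49, x(36) = 9, x(37) = 8, x(38) = 22, x(39) = 30, x(40) = 20, x(41) = 7, x(42) = 36, x(43) = 38, x(44) = 10, x(45) = 45, x(46) = 14, x(47) = 40, x(48) = 33.
The sequence repeats with period 48.

48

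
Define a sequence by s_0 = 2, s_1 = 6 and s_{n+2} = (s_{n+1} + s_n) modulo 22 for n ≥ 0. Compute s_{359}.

4

Computing terms: s_0 = 2, s_1 = 6, s_2 = 8, s_3 = 14, s_4 = 0, s_5 = 14, s_6 = 14, s_7 = 6, s_8 = 20, s_9 = 4, s_{10} = 2, s_{11} = 6.
The sequence repeats with period 10.
(359 - 0) mod 10 = 9, so s_{359} = s_9 = 4.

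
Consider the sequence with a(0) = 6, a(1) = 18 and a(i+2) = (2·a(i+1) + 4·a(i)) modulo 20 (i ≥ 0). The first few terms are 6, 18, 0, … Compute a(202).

Listing terms: a(0) = 6, a(1) = 18, a(2) = 0, a(3) = 12, a(4) = 4, a(5) = 16, a(6) = 8, a(7) = 0, a(8) = 12.
Since (a(7), a(8)) = (a(2), a(3)) = (0, 12) (two consecutive terms determine the rest), the sequence is eventually periodic: after a pre-period of length 2 it cycles with period 5.
For i ≥ 2, a(i) depends only on (i - 2) mod 5. (202 - 2) mod 5 = 0, so a(202) = a(2) = 0.

0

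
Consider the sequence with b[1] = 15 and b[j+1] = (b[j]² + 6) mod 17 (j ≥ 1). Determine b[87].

b[1] = 15,  b[2] = 10,  b[3] = 4,  b[4] = 5,  b[5] = 14,  b[6] = 15.
Since b[6] = b[1] = 15, the sequence is periodic with period 5.
(87 - 1) mod 5 = 1, so b[87] = b[2] = 10.

10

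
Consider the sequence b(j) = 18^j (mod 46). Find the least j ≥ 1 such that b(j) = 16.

We have b(0) = 1,  b(1) = 18,  b(2) = 2,  b(3) = 36,  b(4) = 4,  b(5) = 26,  b(6) = 8,  b(7) = 6,  b(8) = 16,  b(9) = 12,  b(10) = 32,  b(11) = 24,  b(12) = 18.
Since b(12) = b(1) = 18, the sequence is eventually periodic: after a pre-period of length 1 it cycles with period 11.
The value 16 first appears (with j ≥ 1) at b(8).

8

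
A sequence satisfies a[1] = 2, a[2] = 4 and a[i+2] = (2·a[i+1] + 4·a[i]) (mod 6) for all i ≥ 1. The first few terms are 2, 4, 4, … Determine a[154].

4

We have a[1] = 2, a[2] = 4, a[3] = 4, a[4] = 0, a[5] = 4, a[6] = 2, a[7] = 2, a[8] = 0, a[9] = 2, a[10] = 4.
Since (a[9], a[10]) = (a[1], a[2]) = (2, 4) (two consecutive terms determine the rest), the sequence is periodic with period 8.
(154 - 1) mod 8 = 1, so a[154] = a[2] = 4.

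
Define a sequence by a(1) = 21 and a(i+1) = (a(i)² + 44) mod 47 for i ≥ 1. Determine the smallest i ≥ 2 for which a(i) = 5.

Computing terms: a(1) = 21, a(2) = 15, a(3) = 34, a(4) = 25, a(5) = 11, a(6) = 24, a(7) = 9, a(8) = 31, a(9) = 18, a(10) = 39, a(11) = 14, a(12) = 5, a(13) = 22, a(14) = 11.
Since a(14) = a(5) = 11, the sequence is eventually periodic: after a pre-period of length 4 it cycles with period 9.
The value 5 first appears (with i ≥ 2) at a(12).

12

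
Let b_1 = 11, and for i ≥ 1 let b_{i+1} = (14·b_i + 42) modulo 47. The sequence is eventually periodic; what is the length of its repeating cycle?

b_1 = 11, b_2 = 8, b_3 = 13, b_4 = 36, b_5 = 29, b_6 = 25, b_7 = 16, b_8 = 31, b_9 = 6, b_{10} = 32, b_{11} = 20, b_{12} = 40, b_{13} = 38, b_{14} = 10, b_{15} = 41, b_{16} = 5, b_{17} = 18, b_{18} = 12, b_{19} = 22, b_{20} = 21, b_{21} = 7, b_{22} = 46, b_{23} = 28, b_{24} = 11.
The sequence repeats with period 23.

23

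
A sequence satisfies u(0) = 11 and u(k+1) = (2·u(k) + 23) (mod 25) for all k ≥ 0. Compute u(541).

u(0) = 11, u(1) = 20, u(2) = 13, u(3) = 24, u(4) = 21, u(5) = 15, u(6) = 3, u(7) = 4, u(8) = 6, u(9) = 10, u(10) = 18, u(11) = 9, u(12) = 16, u(13) = 5, u(14) = 8, u(15) = 14, u(16) = 1, u(17) = 0, u(18) = 23, u(19) = 19, u(20) = 11.
The sequence repeats with period 20.
So u(541) = u(0 + ((541-0) mod 20)) = u(1) = 20.

20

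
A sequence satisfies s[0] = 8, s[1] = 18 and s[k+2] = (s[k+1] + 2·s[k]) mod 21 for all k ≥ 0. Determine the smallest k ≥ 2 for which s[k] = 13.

Listing terms: s[0] = 8,  s[1] = 18,  s[2] = 13,  s[3] = 7,  s[4] = 12,  s[5] = 5,  s[6] = 8,  s[7] = 18.
Since (s[6], s[7]) = (s[0], s[1]) = (8, 18) (two consecutive terms determine the rest), the sequence is periodic with period 6.
The value 13 first appears (with k ≥ 2) at s[2].

2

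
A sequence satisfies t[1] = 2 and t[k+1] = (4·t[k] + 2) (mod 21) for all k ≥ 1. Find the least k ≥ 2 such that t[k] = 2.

Listing terms: t[1] = 2,  t[2] = 10,  t[3] = 0,  t[4] = 2.
Since t[4] = t[1] = 2, the sequence is periodic with period 3.
The value 2 next appears (with k ≥ 2) at t[4].

4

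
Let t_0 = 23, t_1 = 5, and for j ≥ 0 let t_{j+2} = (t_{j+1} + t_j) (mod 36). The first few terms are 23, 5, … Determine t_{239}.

Computing terms: t_0 = 23,  t_1 = 5,  t_2 = 28,  t_3 = 33,  t_4 = 25,  t_5 = 22,  t_6 = 11,  t_7 = 33,  t_8 = 8,  t_9 = 5,  t_{10} = 13,  t_{11} = 18,  t_{12} = 31,  t_{13} = 13,  t_{14} = 8,  t_{15} = 21,  t_{16} = 29,  t_{17} = 14,  t_{18} = 7,  t_{19} = 21,  t_{20} = 28,  t_{21} = 13,  t_{22} = 5,  t_{23} = 18,  t_{24} = 23,  t_{25} = 5.
The sequence repeats with period 24.
So t_{239} = t_{0 + ((239-0) mod 24)} = t_{23} = 18.

18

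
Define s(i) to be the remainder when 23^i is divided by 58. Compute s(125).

We have s(1) = 23; s(2) = 7; s(3) = 45; s(4) = 49; s(5) = 25; s(6) = 53; s(7) = 1; s(8) = 23.
The sequence repeats with period 7.
(125 - 1) mod 7 = 5, so s(125) = s(6) = 53.

53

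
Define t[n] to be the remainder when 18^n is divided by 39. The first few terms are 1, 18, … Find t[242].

Listing terms: t[0] = 1; t[1] = 18; t[2] = 12; t[3] = 21; t[4] = 27; t[5] = 18.
Since t[5] = t[1] = 18, the sequence is eventually periodic: after a pre-period of length 1 it cycles with period 4.
For n ≥ 1, t[n] depends only on (n - 1) mod 4. (242 - 1) mod 4 = 1, so t[242] = t[2] = 12.

12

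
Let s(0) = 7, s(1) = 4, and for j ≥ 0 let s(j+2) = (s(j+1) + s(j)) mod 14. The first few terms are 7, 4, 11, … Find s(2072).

7

s(0) = 7; s(1) = 4; s(2) = 11; s(3) = 1; s(4) = 12; s(5) = 13; s(6) = 11; s(7) = 10; s(8) = 7; s(9) = 3; s(10) = 10; s(11) = 13; s(12) = 9; s(13) = 8; s(14) = 3; s(15) = 11; s(16) = 0; s(17) = 11; s(18) = 11; s(19) = 8; s(20) = 5; s(21) = 13; s(22) = 4; s(23) = 3; s(24) = 7; s(25) = 10; s(26) = 3; s(27) = 13; s(28) = 2; s(29) = 1; s(30) = 3; s(31) = 4; s(32) = 7; s(33) = 11; s(34) = 4; s(35) = 1; s(36) = 5; s(37) = 6; s(38) = 11; s(39) = 3; s(40) = 0; s(41) = 3; s(42) = 3; s(43) = 6; s(44) = 9; s(45) = 1; s(46) = 10; s(47) = 11; s(48) = 7; s(49) = 4.
The sequence repeats with period 48.
So s(2072) = s(0 + ((2072-0) mod 48)) = s(8) = 7.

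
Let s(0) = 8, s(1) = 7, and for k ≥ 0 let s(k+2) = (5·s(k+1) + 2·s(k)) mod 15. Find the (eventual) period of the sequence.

24

s(0) = 8; s(1) = 7; s(2) = 6; s(3) = 14; s(4) = 7; s(5) = 3; s(6) = 14; s(7) = 1; s(8) = 3; s(9) = 2; s(10) = 1; s(11) = 9; s(12) = 2; s(13) = 13; s(14) = 9; s(15) = 11; s(16) = 13; s(17) = 12; s(18) = 11; s(19) = 4; s(20) = 12; s(21) = 8; s(22) = 4; s(23) = 6; s(24) = 8; s(25) = 7.
The sequence repeats with period 24.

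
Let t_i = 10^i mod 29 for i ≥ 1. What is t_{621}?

8

Listing terms: t_1 = 10,  t_2 = 13,  t_3 = 14,  t_4 = 24,  t_5 = 8,  t_6 = 22,  t_7 = 17,  t_8 = 25,  t_9 = 18,  t_{10} = 6,  t_{11} = 2,  t_{12} = 20,  t_{13} = 26,  t_{14} = 28,  t_{15} = 19,  t_{16} = 16,  t_{17} = 15,  t_{18} = 5,  t_{19} = 21,  t_{20} = 7,  t_{21} = 12,  t_{22} = 4,  t_{23} = 11,  t_{24} = 23,  t_{25} = 27,  t_{26} = 9,  t_{27} = 3,  t_{28} = 1,  t_{29} = 10.
The sequence repeats with period 28.
So t_{621} = t_{1 + ((621-1) mod 28)} = t_5 = 8.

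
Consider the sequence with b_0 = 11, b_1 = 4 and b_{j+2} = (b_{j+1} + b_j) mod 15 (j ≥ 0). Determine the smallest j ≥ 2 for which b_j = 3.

We have b_0 = 11; b_1 = 4; b_2 = 0; b_3 = 4; b_4 = 4; b_5 = 8; b_6 = 12; b_7 = 5; b_8 = 2; b_9 = 7; b_{10} = 9; b_{11} = 1; b_{12} = 10; b_{13} = 11; b_{14} = 6; b_{15} = 2; b_{16} = 8; b_{17} = 10; b_{18} = 3; b_{19} = 13; b_{20} = 1; b_{21} = 14; b_{22} = 0; b_{23} = 14; b_{24} = 14; b_{25} = 13; b_{26} = 12; b_{27} = 10; b_{28} = 7; b_{29} = 2; b_{30} = 9; b_{31} = 11; b_{32} = 5; b_{33} = 1; b_{34} = 6; b_{35} = 7; b_{36} = 13; b_{37} = 5; b_{38} = 3; b_{39} = 8; b_{40} = 11; b_{41} = 4.
The sequence repeats with period 40.
The value 3 first appears (with j ≥ 2) at b_{18}.

18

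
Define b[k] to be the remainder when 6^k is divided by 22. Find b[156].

Listing terms: b[0] = 1, b[1] = 6, b[2] = 14, b[3] = 18, b[4] = 20, b[5] = 10, b[6] = 16, b[7] = 8, b[8] = 4, b[9] = 2, b[10] = 12, b[11] = 6.
Since b[11] = b[1] = 6, the sequence is eventually periodic: after a pre-period of length 1 it cycles with period 10.
For k ≥ 1, b[k] depends only on (k - 1) mod 10. (156 - 1) mod 10 = 5, so b[156] = b[6] = 16.

16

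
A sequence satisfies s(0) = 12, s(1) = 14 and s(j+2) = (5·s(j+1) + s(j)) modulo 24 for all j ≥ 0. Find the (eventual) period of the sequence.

Computing terms: s(0) = 12; s(1) = 14; s(2) = 10; s(3) = 16; s(4) = 18; s(5) = 10; s(6) = 20; s(7) = 14; s(8) = 18; s(9) = 8; s(10) = 10; s(11) = 10; s(12) = 12; s(13) = 22; s(14) = 2; s(15) = 8; s(16) = 18; s(17) = 2; s(18) = 4; s(19) = 22; s(20) = 18; s(21) = 16; s(22) = 2; s(23) = 2; s(24) = 12; s(25) = 14.
Since (s(24), s(25)) = (s(0), s(1)) = (12, 14) (two consecutive terms determine the rest), the sequence is periodic with period 24.

24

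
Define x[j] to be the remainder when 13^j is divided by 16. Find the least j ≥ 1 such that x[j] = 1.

4

We have x[0] = 1,  x[1] = 13,  x[2] = 9,  x[3] = 5,  x[4] = 1.
Since x[4] = x[0] = 1, the sequence is periodic with period 4.
The value 1 next appears (with j ≥ 1) at x[4].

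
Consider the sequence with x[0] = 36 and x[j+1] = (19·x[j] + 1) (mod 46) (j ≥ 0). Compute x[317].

Computing terms: x[0] = 36,  x[1] = 41,  x[2] = 44,  x[3] = 9,  x[4] = 34,  x[5] = 3,  x[6] = 12,  x[7] = 45,  x[8] = 28,  x[9] = 27,  x[10] = 8,  x[11] = 15,  x[12] = 10,  x[13] = 7,  x[14] = 42,  x[15] = 17,  x[16] = 2,  x[17] = 39,  x[18] = 6,  x[19] = 23,  x[20] = 24,  x[21] = 43,  x[22] = 36.
The sequence repeats with period 22.
So x[317] = x[0 + ((317-0) mod 22)] = x[9] = 27.

27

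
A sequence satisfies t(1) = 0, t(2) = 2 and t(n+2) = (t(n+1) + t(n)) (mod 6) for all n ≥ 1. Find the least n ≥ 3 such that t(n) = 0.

Listing terms: t(1) = 0; t(2) = 2; t(3) = 2; t(4) = 4; t(5) = 0; t(6) = 4; t(7) = 4; t(8) = 2; t(9) = 0; t(10) = 2.
Since (t(9), t(10)) = (t(1), t(2)) = (0, 2) (two consecutive terms determine the rest), the sequence is periodic with period 8.
The value 0 first appears (with n ≥ 3) at t(5).

5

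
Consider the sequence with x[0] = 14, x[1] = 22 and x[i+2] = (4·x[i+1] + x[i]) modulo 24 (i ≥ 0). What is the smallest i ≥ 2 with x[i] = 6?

2

We have x[0] = 14, x[1] = 22, x[2] = 6, x[3] = 22, x[4] = 22, x[5] = 14, x[6] = 6, x[7] = 14, x[8] = 14, x[9] = 22.
The sequence repeats with period 8.
The value 6 first appears (with i ≥ 2) at x[2].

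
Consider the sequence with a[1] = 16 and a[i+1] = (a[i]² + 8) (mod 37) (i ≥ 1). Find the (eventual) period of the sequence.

5

We have a[1] = 16; a[2] = 5; a[3] = 33; a[4] = 24; a[5] = 29; a[6] = 35; a[7] = 12; a[8] = 4; a[9] = 24.
Since a[9] = a[4] = 24, the sequence is eventually periodic: after a pre-period of length 3 it cycles with period 5.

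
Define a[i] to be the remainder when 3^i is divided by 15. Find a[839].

We have a[1] = 3, a[2] = 9, a[3] = 12, a[4] = 6, a[5] = 3.
The sequence repeats with period 4.
(839 - 1) mod 4 = 2, so a[839] = a[3] = 12.

12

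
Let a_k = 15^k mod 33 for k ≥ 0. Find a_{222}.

We have a_0 = 1,  a_1 = 15,  a_2 = 27,  a_3 = 9,  a_4 = 3,  a_5 = 12,  a_6 = 15.
Since a_6 = a_1 = 15, the sequence is eventually periodic: after a pre-period of length 1 it cycles with period 5.
For k ≥ 1, a_k depends only on (k - 1) mod 5. (222 - 1) mod 5 = 1, so a_{222} = a_2 = 27.

27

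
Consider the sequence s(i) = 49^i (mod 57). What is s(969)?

1

We have s(0) = 1,  s(1) = 49,  s(2) = 7,  s(3) = 1.
The sequence repeats with period 3.
So s(969) = s(0 + ((969-0) mod 3)) = s(0) = 1.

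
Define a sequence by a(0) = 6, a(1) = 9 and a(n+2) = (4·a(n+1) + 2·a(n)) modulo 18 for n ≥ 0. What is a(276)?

Listing terms: a(0) = 6,  a(1) = 9,  a(2) = 12,  a(3) = 12,  a(4) = 0,  a(5) = 6,  a(6) = 6,  a(7) = 0,  a(8) = 12,  a(9) = 12.
Since (a(8), a(9)) = (a(2), a(3)) = (12, 12) (two consecutive terms determine the rest), the sequence is eventually periodic: after a pre-period of length 2 it cycles with period 6.
For n ≥ 2, a(n) depends only on (n - 2) mod 6. (276 - 2) mod 6 = 4, so a(276) = a(6) = 6.

6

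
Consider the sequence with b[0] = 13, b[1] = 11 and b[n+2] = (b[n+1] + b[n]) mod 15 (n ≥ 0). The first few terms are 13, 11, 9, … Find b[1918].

0

Listing terms: b[0] = 13; b[1] = 11; b[2] = 9; b[3] = 5; b[4] = 14; b[5] = 4; b[6] = 3; b[7] = 7; b[8] = 10; b[9] = 2; b[10] = 12; b[11] = 14; b[12] = 11; b[13] = 10; b[14] = 6; b[15] = 1; b[16] = 7; b[17] = 8; b[18] = 0; b[19] = 8; b[20] = 8; b[21] = 1; b[22] = 9; b[23] = 10; b[24] = 4; b[25] = 14; b[26] = 3; b[27] = 2; b[28] = 5; b[29] = 7; b[30] = 12; b[31] = 4; b[32] = 1; b[33] = 5; b[34] = 6; b[35] = 11; b[36] = 2; b[37] = 13; b[38] = 0; b[39] = 13; b[40] = 13; b[41] = 11.
Since (b[40], b[41]) = (b[0], b[1]) = (13, 11) (two consecutive terms determine the rest), the sequence is periodic with period 40.
So b[1918] = b[0 + ((1918-0) mod 40)] = b[38] = 0.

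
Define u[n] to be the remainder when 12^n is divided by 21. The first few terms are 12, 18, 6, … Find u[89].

Listing terms: u[1] = 12, u[2] = 18, u[3] = 6, u[4] = 9, u[5] = 3, u[6] = 15, u[7] = 12.
Since u[7] = u[1] = 12, the sequence is periodic with period 6.
(89 - 1) mod 6 = 4, so u[89] = u[5] = 3.

3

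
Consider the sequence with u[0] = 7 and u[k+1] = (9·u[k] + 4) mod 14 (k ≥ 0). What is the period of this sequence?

Listing terms: u[0] = 7; u[1] = 11; u[2] = 5; u[3] = 7.
The sequence repeats with period 3.

3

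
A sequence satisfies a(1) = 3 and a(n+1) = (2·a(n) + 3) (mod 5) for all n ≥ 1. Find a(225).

3

Listing terms: a(1) = 3; a(2) = 4; a(3) = 1; a(4) = 0; a(5) = 3.
The sequence repeats with period 4.
So a(225) = a(1 + ((225-1) mod 4)) = a(1) = 3.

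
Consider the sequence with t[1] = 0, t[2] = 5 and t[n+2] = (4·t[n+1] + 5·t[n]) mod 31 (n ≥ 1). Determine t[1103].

24

Listing terms: t[1] = 0, t[2] = 5, t[3] = 20, t[4] = 12, t[5] = 24, t[6] = 1, t[7] = 0, t[8] = 5.
Since (t[7], t[8]) = (t[1], t[2]) = (0, 5) (two consecutive terms determine the rest), the sequence is periodic with period 6.
So t[1103] = t[1 + ((1103-1) mod 6)] = t[5] = 24.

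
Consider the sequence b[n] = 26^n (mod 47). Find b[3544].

b[0] = 1; b[1] = 26; b[2] = 18; b[3] = 45; b[4] = 42; b[5] = 11; b[6] = 4; b[7] = 10; b[8] = 25; b[9] = 39; b[10] = 27; b[11] = 44; b[12] = 16; b[13] = 40; b[14] = 6; b[15] = 15; b[16] = 14; b[17] = 35; b[18] = 17; b[19] = 19; b[20] = 24; b[21] = 13; b[22] = 9; b[23] = 46; b[24] = 21; b[25] = 29; b[26] = 2; b[27] = 5; b[28] = 36; b[29] = 43; b[30] = 37; b[31] = 22; b[32] = 8; b[33] = 20; b[34] = 3; b[35] = 31; b[36] = 7; b[37] = 41; b[38] = 32; b[39] = 33; b[40] = 12; b[41] = 30; b[42] = 28; b[43] = 23; b[44] = 34; b[45] = 38; b[46] = 1.
Since b[46] = b[0] = 1, the sequence is periodic with period 46.
(3544 - 0) mod 46 = 2, so b[3544] = b[2] = 18.

18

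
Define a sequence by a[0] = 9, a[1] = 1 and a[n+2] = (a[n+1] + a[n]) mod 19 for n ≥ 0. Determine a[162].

9

Computing terms: a[0] = 9, a[1] = 1, a[2] = 10, a[3] = 11, a[4] = 2, a[5] = 13, a[6] = 15, a[7] = 9, a[8] = 5, a[9] = 14, a[10] = 0, a[11] = 14, a[12] = 14, a[13] = 9, a[14] = 4, a[15] = 13, a[16] = 17, a[17] = 11, a[18] = 9, a[19] = 1.
The sequence repeats with period 18.
So a[162] = a[0 + ((162-0) mod 18)] = a[0] = 9.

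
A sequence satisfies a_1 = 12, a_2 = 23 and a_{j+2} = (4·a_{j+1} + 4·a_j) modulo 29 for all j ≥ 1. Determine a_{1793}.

23

Computing terms: a_1 = 12; a_2 = 23; a_3 = 24; a_4 = 14; a_5 = 7; a_6 = 26; a_7 = 16; a_8 = 23; a_9 = 11; a_{10} = 20; a_{11} = 8; a_{12} = 25; a_{13} = 16; a_{14} = 19; a_{15} = 24; a_{16} = 27; a_{17} = 1; a_{18} = 25; a_{19} = 17; a_{20} = 23; a_{21} = 15; a_{22} = 7; a_{23} = 1; a_{24} = 3; a_{25} = 16; a_{26} = 18; a_{27} = 20; a_{28} = 7; a_{29} = 21; a_{30} = 25; a_{31} = 10; a_{32} = 24; a_{33} = 20; a_{34} = 2; a_{35} = 1; a_{36} = 12; a_{37} = 23.
The sequence repeats with period 35.
(1793 - 1) mod 35 = 7, so a_{1793} = a_8 = 23.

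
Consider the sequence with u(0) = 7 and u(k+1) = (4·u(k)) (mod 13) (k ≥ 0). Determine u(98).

Computing terms: u(0) = 7; u(1) = 2; u(2) = 8; u(3) = 6; u(4) = 11; u(5) = 5; u(6) = 7.
The sequence repeats with period 6.
(98 - 0) mod 6 = 2, so u(98) = u(2) = 8.

8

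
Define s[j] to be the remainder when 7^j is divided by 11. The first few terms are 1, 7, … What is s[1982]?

5

Computing terms: s[0] = 1, s[1] = 7, s[2] = 5, s[3] = 2, s[4] = 3, s[5] = 10, s[6] = 4, s[7] = 6, s[8] = 9, s[9] = 8, s[10] = 1.
Since s[10] = s[0] = 1, the sequence is periodic with period 10.
So s[1982] = s[0 + ((1982-0) mod 10)] = s[2] = 5.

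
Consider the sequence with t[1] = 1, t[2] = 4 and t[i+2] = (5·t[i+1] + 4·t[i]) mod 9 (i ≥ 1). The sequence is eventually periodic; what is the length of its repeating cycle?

24

We have t[1] = 1; t[2] = 4; t[3] = 6; t[4] = 1; t[5] = 2; t[6] = 5; t[7] = 6; t[8] = 5; t[9] = 4; t[10] = 4; t[11] = 0; t[12] = 7; t[13] = 8; t[14] = 5; t[15] = 3; t[16] = 8; t[17] = 7; t[18] = 4; t[19] = 3; t[20] = 4; t[21] = 5; t[22] = 5; t[23] = 0; t[24] = 2; t[25] = 1; t[26] = 4.
The sequence repeats with period 24.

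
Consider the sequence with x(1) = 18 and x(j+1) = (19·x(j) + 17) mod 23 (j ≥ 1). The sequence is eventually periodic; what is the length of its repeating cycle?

22

We have x(1) = 18; x(2) = 14; x(3) = 7; x(4) = 12; x(5) = 15; x(6) = 3; x(7) = 5; x(8) = 20; x(9) = 6; x(10) = 16; x(11) = 22; x(12) = 21; x(13) = 2; x(14) = 9; x(15) = 4; x(16) = 1; x(17) = 13; x(18) = 11; x(19) = 19; x(20) = 10; x(21) = 0; x(22) = 17; x(23) = 18.
Since x(23) = x(1) = 18, the sequence is periodic with period 22.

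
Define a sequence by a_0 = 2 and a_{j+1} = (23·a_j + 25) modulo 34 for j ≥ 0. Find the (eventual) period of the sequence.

16

Computing terms: a_0 = 2, a_1 = 3, a_2 = 26, a_3 = 11, a_4 = 6, a_5 = 27, a_6 = 0, a_7 = 25, a_8 = 22, a_9 = 21, a_{10} = 32, a_{11} = 13, a_{12} = 18, a_{13} = 31, a_{14} = 24, a_{15} = 33, a_{16} = 2.
Since a_{16} = a_0 = 2, the sequence is periodic with period 16.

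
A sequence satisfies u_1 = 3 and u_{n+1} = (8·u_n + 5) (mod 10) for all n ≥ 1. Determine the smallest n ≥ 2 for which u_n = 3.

Listing terms: u_1 = 3, u_2 = 9, u_3 = 7, u_4 = 1, u_5 = 3.
The sequence repeats with period 4.
The value 3 next appears (with n ≥ 2) at u_5.

5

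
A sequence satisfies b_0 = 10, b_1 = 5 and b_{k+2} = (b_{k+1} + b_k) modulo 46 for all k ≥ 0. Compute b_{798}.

2

We have b_0 = 10, b_1 = 5, b_2 = 15, b_3 = 20, b_4 = 35, b_5 = 9, b_6 = 44, b_7 = 7, b_8 = 5, b_9 = 12, b_{10} = 17, b_{11} = 29, b_{12} = 0, b_{13} = 29, b_{14} = 29, b_{15} = 12, b_{16} = 41, b_{17} = 7, b_{18} = 2, b_{19} = 9, b_{20} = 11, b_{21} = 20, b_{22} = 31, b_{23} = 5, b_{24} = 36, b_{25} = 41, b_{26} = 31, b_{27} = 26, b_{28} = 11, b_{29} = 37, b_{30} = 2, b_{31} = 39, b_{32} = 41, b_{33} = 34, b_{34} = 29, b_{35} = 17, b_{36} = 0, b_{37} = 17, b_{38} = 17, b_{39} = 34, b_{40} = 5, b_{41} = 39, b_{42} = 44, b_{43} = 37, b_{44} = 35, b_{45} = 26, b_{46} = 15, b_{47} = 41, b_{48} = 10, b_{49} = 5.
Since (b_{48}, b_{49}) = (b_0, b_1) = (10, 5) (two consecutive terms determine the rest), the sequence is periodic with period 48.
So b_{798} = b_{0 + ((798-0) mod 48)} = b_{30} = 2.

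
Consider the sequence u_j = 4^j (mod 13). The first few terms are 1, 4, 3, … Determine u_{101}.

We have u_0 = 1; u_1 = 4; u_2 = 3; u_3 = 12; u_4 = 9; u_5 = 10; u_6 = 1.
The sequence repeats with period 6.
(101 - 0) mod 6 = 5, so u_{101} = u_5 = 10.

10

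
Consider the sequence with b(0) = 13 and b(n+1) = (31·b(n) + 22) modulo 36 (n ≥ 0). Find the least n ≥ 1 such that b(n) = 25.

3

We have b(0) = 13,  b(1) = 29,  b(2) = 21,  b(3) = 25,  b(4) = 5,  b(5) = 33,  b(6) = 1,  b(7) = 17,  b(8) = 9,  b(9) = 13.
The sequence repeats with period 9.
The value 25 first appears (with n ≥ 1) at b(3).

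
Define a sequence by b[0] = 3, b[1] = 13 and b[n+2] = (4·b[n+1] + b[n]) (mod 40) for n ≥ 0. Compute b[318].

39

Computing terms: b[0] = 3; b[1] = 13; b[2] = 15; b[3] = 33; b[4] = 27; b[5] = 21; b[6] = 31; b[7] = 25; b[8] = 11; b[9] = 29; b[10] = 7; b[11] = 17; b[12] = 35; b[13] = 37; b[14] = 23; b[15] = 9; b[16] = 19; b[17] = 5; b[18] = 39; b[19] = 1; b[20] = 3; b[21] = 13.
Since (b[20], b[21]) = (b[0], b[1]) = (3, 13) (two consecutive terms determine the rest), the sequence is periodic with period 20.
So b[318] = b[0 + ((318-0) mod 20)] = b[18] = 39.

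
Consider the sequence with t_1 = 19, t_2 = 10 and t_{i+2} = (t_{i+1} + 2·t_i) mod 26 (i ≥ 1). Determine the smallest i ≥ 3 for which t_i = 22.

Listing terms: t_1 = 19,  t_2 = 10,  t_3 = 22,  t_4 = 16,  t_5 = 8,  t_6 = 14,  t_7 = 4,  t_8 = 6,  t_9 = 14,  t_{10} = 0,  t_{11} = 2,  t_{12} = 2,  t_{13} = 6,  t_{14} = 10,  t_{15} = 22.
Since (t_{14}, t_{15}) = (t_2, t_3) = (10, 22) (two consecutive terms determine the rest), the sequence is eventually periodic: after a pre-period of length 1 it cycles with period 12.
The value 22 first appears (with i ≥ 3) at t_3.

3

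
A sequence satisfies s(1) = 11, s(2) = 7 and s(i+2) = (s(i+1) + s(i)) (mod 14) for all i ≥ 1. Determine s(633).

Computing terms: s(1) = 11, s(2) = 7, s(3) = 4, s(4) = 11, s(5) = 1, s(6) = 12, s(7) = 13, s(8) = 11, s(9) = 10, s(10) = 7, s(11) = 3, s(12) = 10, s(13) = 13, s(14) = 9, s(15) = 8, s(16) = 3, s(17) = 11, s(18) = 0, s(19) = 11, s(20) = 11, s(21) = 8, s(22) = 5, s(23) = 13, s(24) = 4, s(25) = 3, s(26) = 7, s(27) = 10, s(28) = 3, s(29) = 13, s(30) = 2, s(31) = 1, s(32) = 3, s(33) = 4, s(34) = 7, s(35) = 11, s(36) = 4, s(37) = 1, s(38) = 5, s(39) = 6, s(40) = 11, s(41) = 3, s(42) = 0, s(43) = 3, s(44) = 3, s(45) = 6, s(46) = 9, s(47) = 1, s(48) = 10, s(49) = 11, s(50) = 7.
The sequence repeats with period 48.
(633 - 1) mod 48 = 8, so s(633) = s(9) = 10.

10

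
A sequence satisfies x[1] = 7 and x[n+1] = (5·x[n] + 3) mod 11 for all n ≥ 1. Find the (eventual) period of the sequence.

Listing terms: x[1] = 7,  x[2] = 5,  x[3] = 6,  x[4] = 0,  x[5] = 3,  x[6] = 7.
Since x[6] = x[1] = 7, the sequence is periodic with period 5.

5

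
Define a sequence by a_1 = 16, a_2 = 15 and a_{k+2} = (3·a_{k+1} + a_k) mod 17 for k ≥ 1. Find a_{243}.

10

a_1 = 16; a_2 = 15; a_3 = 10; a_4 = 11; a_5 = 9; a_6 = 4; a_7 = 4; a_8 = 16; a_9 = 1; a_{10} = 2; a_{11} = 7; a_{12} = 6; a_{13} = 8; a_{14} = 13; a_{15} = 13; a_{16} = 1; a_{17} = 16; a_{18} = 15.
The sequence repeats with period 16.
(243 - 1) mod 16 = 2, so a_{243} = a_3 = 10.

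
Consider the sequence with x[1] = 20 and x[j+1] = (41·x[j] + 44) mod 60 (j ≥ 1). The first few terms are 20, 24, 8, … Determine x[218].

48

We have x[1] = 20,  x[2] = 24,  x[3] = 8,  x[4] = 12,  x[5] = 56,  x[6] = 0,  x[7] = 44,  x[8] = 48,  x[9] = 32,  x[10] = 36,  x[11] = 20.
The sequence repeats with period 10.
(218 - 1) mod 10 = 7, so x[218] = x[8] = 48.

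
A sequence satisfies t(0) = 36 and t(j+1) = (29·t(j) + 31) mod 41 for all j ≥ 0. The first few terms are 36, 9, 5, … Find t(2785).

Computing terms: t(0) = 36,  t(1) = 9,  t(2) = 5,  t(3) = 12,  t(4) = 10,  t(5) = 34,  t(6) = 33,  t(7) = 4,  t(8) = 24,  t(9) = 30,  t(10) = 40,  t(11) = 2,  t(12) = 7,  t(13) = 29,  t(14) = 11,  t(15) = 22,  t(16) = 13,  t(17) = 39,  t(18) = 14,  t(19) = 27,  t(20) = 35,  t(21) = 21,  t(22) = 25,  t(23) = 18,  t(24) = 20,  t(25) = 37,  t(26) = 38,  t(27) = 26,  t(28) = 6,  t(29) = 0,  t(30) = 31,  t(31) = 28,  t(32) = 23,  t(33) = 1,  t(34) = 19,  t(35) = 8,  t(36) = 17,  t(37) = 32,  t(38) = 16,  t(39) = 3,  t(40) = 36.
Since t(40) = t(0) = 36, the sequence is periodic with period 40.
So t(2785) = t(0 + ((2785-0) mod 40)) = t(25) = 37.

37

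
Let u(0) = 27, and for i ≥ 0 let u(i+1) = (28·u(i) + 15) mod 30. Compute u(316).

27

u(0) = 27,  u(1) = 21,  u(2) = 3,  u(3) = 9,  u(4) = 27.
The sequence repeats with period 4.
So u(316) = u(0 + ((316-0) mod 4)) = u(0) = 27.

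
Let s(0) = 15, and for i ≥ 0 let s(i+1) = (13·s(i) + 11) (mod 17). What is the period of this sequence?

4

Listing terms: s(0) = 15, s(1) = 2, s(2) = 3, s(3) = 16, s(4) = 15.
Since s(4) = s(0) = 15, the sequence is periodic with period 4.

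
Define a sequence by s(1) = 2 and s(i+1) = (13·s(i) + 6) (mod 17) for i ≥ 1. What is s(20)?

1

Computing terms: s(1) = 2,  s(2) = 15,  s(3) = 14,  s(4) = 1,  s(5) = 2.
The sequence repeats with period 4.
So s(20) = s(1 + ((20-1) mod 4)) = s(4) = 1.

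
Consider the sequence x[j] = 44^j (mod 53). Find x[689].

Computing terms: x[1] = 44, x[2] = 28, x[3] = 13, x[4] = 42, x[5] = 46, x[6] = 10, x[7] = 16, x[8] = 15, x[9] = 24, x[10] = 49, x[11] = 36, x[12] = 47, x[13] = 1, x[14] = 44.
The sequence repeats with period 13.
(689 - 1) mod 13 = 12, so x[689] = x[13] = 1.

1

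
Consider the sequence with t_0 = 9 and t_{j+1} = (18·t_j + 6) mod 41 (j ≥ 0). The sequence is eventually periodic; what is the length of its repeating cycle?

5

We have t_0 = 9; t_1 = 4; t_2 = 37; t_3 = 16; t_4 = 7; t_5 = 9.
The sequence repeats with period 5.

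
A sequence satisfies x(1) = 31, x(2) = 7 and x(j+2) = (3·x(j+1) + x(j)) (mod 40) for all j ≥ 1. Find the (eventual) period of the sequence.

x(1) = 31, x(2) = 7, x(3) = 12, x(4) = 3, x(5) = 21, x(6) = 26, x(7) = 19, x(8) = 3, x(9) = 28, x(10) = 7, x(11) = 9, x(12) = 34, x(13) = 31, x(14) = 7.
The sequence repeats with period 12.

12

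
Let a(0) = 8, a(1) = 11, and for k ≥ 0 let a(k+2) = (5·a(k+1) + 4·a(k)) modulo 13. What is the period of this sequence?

We have a(0) = 8,  a(1) = 11,  a(2) = 9,  a(3) = 11,  a(4) = 0,  a(5) = 5,  a(6) = 12,  a(7) = 2,  a(8) = 6,  a(9) = 12,  a(10) = 6,  a(11) = 0,  a(12) = 11,  a(13) = 3,  a(14) = 7,  a(15) = 8,  a(16) = 3,  a(17) = 8,  a(18) = 0,  a(19) = 6,  a(20) = 4,  a(21) = 5,  a(22) = 2,  a(23) = 4,  a(24) = 2,  a(25) = 0,  a(26) = 8,  a(27) = 1,  a(28) = 11,  a(29) = 7,  a(30) = 1,  a(31) = 7,  a(32) = 0,  a(33) = 2,  a(34) = 10,  a(35) = 6,  a(36) = 5,  a(37) = 10,  a(38) = 5,  a(39) = 0,  a(40) = 7,  a(41) = 9,  a(42) = 8,  a(43) = 11.
Since (a(42), a(43)) = (a(0), a(1)) = (8, 11) (two consecutive terms determine the rest), the sequence is periodic with period 42.

42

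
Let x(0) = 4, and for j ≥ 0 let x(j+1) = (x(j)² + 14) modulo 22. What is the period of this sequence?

x(0) = 4; x(1) = 8; x(2) = 12; x(3) = 4.
The sequence repeats with period 3.

3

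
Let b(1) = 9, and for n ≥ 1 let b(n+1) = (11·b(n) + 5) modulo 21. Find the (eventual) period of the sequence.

b(1) = 9, b(2) = 20, b(3) = 15, b(4) = 2, b(5) = 6, b(6) = 8, b(7) = 9.
The sequence repeats with period 6.

6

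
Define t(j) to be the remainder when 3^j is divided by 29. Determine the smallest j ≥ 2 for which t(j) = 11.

We have t(1) = 3,  t(2) = 9,  t(3) = 27,  t(4) = 23,  t(5) = 11,  t(6) = 4,  t(7) = 12,  t(8) = 7,  t(9) = 21,  t(10) = 5,  t(11) = 15,  t(12) = 16,  t(13) = 19,  t(14) = 28,  t(15) = 26,  t(16) = 20,  t(17) = 2,  t(18) = 6,  t(19) = 18,  t(20) = 25,  t(21) = 17,  t(22) = 22,  t(23) = 8,  t(24) = 24,  t(25) = 14,  t(26) = 13,  t(27) = 10,  t(28) = 1,  t(29) = 3.
The sequence repeats with period 28.
The value 11 first appears (with j ≥ 2) at t(5).

5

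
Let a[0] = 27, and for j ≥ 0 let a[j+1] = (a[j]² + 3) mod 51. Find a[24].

Listing terms: a[0] = 27; a[1] = 18; a[2] = 21; a[3] = 36; a[4] = 24; a[5] = 18.
Since a[5] = a[1] = 18, the sequence is eventually periodic: after a pre-period of length 1 it cycles with period 4.
For j ≥ 1, a[j] depends only on (j - 1) mod 4. (24 - 1) mod 4 = 3, so a[24] = a[4] = 24.

24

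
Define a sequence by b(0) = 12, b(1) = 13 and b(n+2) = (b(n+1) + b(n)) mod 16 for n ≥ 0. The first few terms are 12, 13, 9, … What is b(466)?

Listing terms: b(0) = 12; b(1) = 13; b(2) = 9; b(3) = 6; b(4) = 15; b(5) = 5; b(6) = 4; b(7) = 9; b(8) = 13; b(9) = 6; b(10) = 3; b(11) = 9; b(12) = 12; b(13) = 5; b(14) = 1; b(15) = 6; b(16) = 7; b(17) = 13; b(18) = 4; b(19) = 1; b(20) = 5; b(21) = 6; b(22) = 11; b(23) = 1; b(24) = 12; b(25) = 13.
The sequence repeats with period 24.
So b(466) = b(0 + ((466-0) mod 24)) = b(10) = 3.

3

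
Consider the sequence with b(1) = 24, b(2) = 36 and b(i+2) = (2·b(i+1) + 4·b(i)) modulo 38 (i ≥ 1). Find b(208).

24

Computing terms: b(1) = 24; b(2) = 36; b(3) = 16; b(4) = 24; b(5) = 36.
Since (b(4), b(5)) = (b(1), b(2)) = (24, 36) (two consecutive terms determine the rest), the sequence is periodic with period 3.
So b(208) = b(1 + ((208-1) mod 3)) = b(1) = 24.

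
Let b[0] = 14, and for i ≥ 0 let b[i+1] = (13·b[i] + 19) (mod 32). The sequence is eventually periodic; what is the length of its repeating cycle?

32

b[0] = 14; b[1] = 9; b[2] = 8; b[3] = 27; b[4] = 18; b[5] = 29; b[6] = 12; b[7] = 15; b[8] = 22; b[9] = 17; b[10] = 16; b[11] = 3; b[12] = 26; b[13] = 5; b[14] = 20; b[15] = 23; b[16] = 30; b[17] = 25; b[18] = 24; b[19] = 11; b[20] = 2; b[21] = 13; b[22] = 28; b[23] = 31; b[24] = 6; b[25] = 1; b[26] = 0; b[27] = 19; b[28] = 10; b[29] = 21; b[30] = 4; b[31] = 7; b[32] = 14.
The sequence repeats with period 32.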